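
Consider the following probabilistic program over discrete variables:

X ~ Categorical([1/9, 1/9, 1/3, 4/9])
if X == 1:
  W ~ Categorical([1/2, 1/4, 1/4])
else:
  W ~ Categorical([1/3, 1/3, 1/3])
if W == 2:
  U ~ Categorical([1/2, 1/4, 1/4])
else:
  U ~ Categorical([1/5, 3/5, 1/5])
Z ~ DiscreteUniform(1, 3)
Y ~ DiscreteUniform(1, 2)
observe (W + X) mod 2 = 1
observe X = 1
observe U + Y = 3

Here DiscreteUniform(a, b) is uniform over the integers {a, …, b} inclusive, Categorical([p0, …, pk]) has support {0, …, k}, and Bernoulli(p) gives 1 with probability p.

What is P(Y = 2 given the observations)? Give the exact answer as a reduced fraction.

Enumerate traces; 12 have nonzero weight after conditioning:
  (X=1, W=0, U=1, Z=1, Y=2) weight 1/180
  (X=1, W=0, U=1, Z=2, Y=2) weight 1/180
  (X=1, W=0, U=1, Z=3, Y=2) weight 1/180
  (X=1, W=0, U=2, Z=1, Y=1) weight 1/540
  (X=1, W=0, U=2, Z=2, Y=1) weight 1/540
  (X=1, W=0, U=2, Z=3, Y=1) weight 1/540
  (X=1, W=2, U=1, Z=1, Y=2) weight 1/864
  (X=1, W=2, U=1, Z=2, Y=2) weight 1/864
  … 4 more
Group by Y:
  weight(Y=1) = 13/1440
  weight(Y=2) = 29/1440
Total weight = 13/1440 + 29/1440 = 7/240
P(Y=1 | obs) = 13/1440 / 7/240 = 13/42
P(Y=2 | obs) = 29/1440 / 7/240 = 29/42

P(Y = 2 | obs) = 29/42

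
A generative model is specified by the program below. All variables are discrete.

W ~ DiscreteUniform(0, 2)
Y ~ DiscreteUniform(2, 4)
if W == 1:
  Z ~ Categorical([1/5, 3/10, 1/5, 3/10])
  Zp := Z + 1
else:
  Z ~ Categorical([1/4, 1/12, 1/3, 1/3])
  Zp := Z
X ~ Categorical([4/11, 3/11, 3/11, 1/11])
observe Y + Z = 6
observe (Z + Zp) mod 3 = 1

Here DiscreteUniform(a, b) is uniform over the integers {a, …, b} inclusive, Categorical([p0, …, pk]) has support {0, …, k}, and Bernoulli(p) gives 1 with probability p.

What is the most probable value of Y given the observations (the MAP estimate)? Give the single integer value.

argmax_v P(Y = v | obs) = 4

Enumerate traces; 12 have nonzero weight after conditioning:
  (W=0, Y=4, Z=2, X=0) weight 4/297
  (W=0, Y=4, Z=2, X=1) weight 1/99
  (W=0, Y=4, Z=2, X=2) weight 1/99
  (W=0, Y=4, Z=2, X=3) weight 1/297
  (W=1, Y=3, Z=3, X=0) weight 2/165
  (W=1, Y=3, Z=3, X=1) weight 1/110
  (W=1, Y=3, Z=3, X=2) weight 1/110
  (W=1, Y=3, Z=3, X=3) weight 1/330
  … 4 more
Group by Y:
  weight(Y=3) = 1/30
  weight(Y=4) = 2/27
Total weight = 1/30 + 2/27 = 29/270
P(Y=3 | obs) = 1/30 / 29/270 = 9/29
P(Y=4 | obs) = 2/27 / 29/270 = 20/29
argmax = 4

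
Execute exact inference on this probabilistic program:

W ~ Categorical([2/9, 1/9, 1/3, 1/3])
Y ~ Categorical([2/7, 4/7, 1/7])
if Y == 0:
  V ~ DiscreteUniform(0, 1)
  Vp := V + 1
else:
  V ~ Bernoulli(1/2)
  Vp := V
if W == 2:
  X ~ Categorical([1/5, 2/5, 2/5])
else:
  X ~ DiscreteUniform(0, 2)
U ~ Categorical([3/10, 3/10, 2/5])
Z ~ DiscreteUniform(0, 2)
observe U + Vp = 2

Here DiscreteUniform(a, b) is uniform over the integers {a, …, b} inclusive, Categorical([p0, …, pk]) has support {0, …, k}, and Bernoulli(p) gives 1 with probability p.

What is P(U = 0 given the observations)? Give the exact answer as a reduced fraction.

P(U = 0 | obs) = 6/47

Enumerate traces; 216 have nonzero weight after conditioning:
  (W=0, Y=0, V=0, X=0, U=1, Z=0) weight 1/945
  (W=0, Y=0, V=0, X=0, U=1, Z=1) weight 1/945
  (W=0, Y=0, V=0, X=0, U=1, Z=2) weight 1/945
  (W=0, Y=0, V=0, X=1, U=1, Z=0) weight 1/945
  (W=0, Y=0, V=0, X=1, U=1, Z=1) weight 1/945
  (W=0, Y=0, V=0, X=1, U=1, Z=2) weight 1/945
  (W=0, Y=0, V=0, X=2, U=1, Z=0) weight 1/945
  (W=0, Y=0, V=0, X=2, U=1, Z=1) weight 1/945
  (W=0, Y=0, V=1, X=0, U=0, Z=0) weight 1/945
  (W=0, Y=1, V=0, X=0, U=2, Z=0) weight 8/2835
  … 206 more
Group by U:
  weight(U=0) = 3/70
  weight(U=1) = 3/20
  weight(U=2) = 1/7
Total weight = 3/70 + 3/20 + 1/7 = 47/140
P(U=0 | obs) = 3/70 / 47/140 = 6/47
P(U=1 | obs) = 3/20 / 47/140 = 21/47
P(U=2 | obs) = 1/7 / 47/140 = 20/47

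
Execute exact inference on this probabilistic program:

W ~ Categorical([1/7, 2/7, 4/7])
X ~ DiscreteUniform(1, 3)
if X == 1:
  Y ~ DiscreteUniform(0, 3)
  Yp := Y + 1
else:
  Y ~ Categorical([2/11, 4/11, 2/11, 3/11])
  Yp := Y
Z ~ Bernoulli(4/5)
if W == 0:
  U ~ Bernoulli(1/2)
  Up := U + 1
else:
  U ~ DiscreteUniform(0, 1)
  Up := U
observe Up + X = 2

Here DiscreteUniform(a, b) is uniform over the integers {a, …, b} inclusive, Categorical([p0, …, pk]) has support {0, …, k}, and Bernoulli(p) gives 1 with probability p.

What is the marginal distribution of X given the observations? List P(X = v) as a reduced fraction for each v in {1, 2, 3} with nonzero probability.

Enumerate traces; 40 have nonzero weight after conditioning:
  (W=0, X=1, Y=0, Z=0, U=0) weight 1/840
  (W=0, X=1, Y=0, Z=1, U=0) weight 1/210
  (W=0, X=1, Y=1, Z=0, U=0) weight 1/840
  (W=0, X=1, Y=1, Z=1, U=0) weight 1/210
  (W=0, X=1, Y=2, Z=0, U=0) weight 1/840
  (W=0, X=1, Y=2, Z=1, U=0) weight 1/210
  (W=0, X=1, Y=3, Z=0, U=0) weight 1/840
  (W=0, X=1, Y=3, Z=1, U=0) weight 1/210
  (W=1, X=2, Y=0, Z=0, U=0) weight 2/1155
  … 31 more
Group by X:
  weight(X=1) = 1/6
  weight(X=2) = 1/7
Total weight = 1/6 + 1/7 = 13/42
P(X=1 | obs) = 1/6 / 13/42 = 7/13
P(X=2 | obs) = 1/7 / 13/42 = 6/13

P(X=1) = 7/13, P(X=2) = 6/13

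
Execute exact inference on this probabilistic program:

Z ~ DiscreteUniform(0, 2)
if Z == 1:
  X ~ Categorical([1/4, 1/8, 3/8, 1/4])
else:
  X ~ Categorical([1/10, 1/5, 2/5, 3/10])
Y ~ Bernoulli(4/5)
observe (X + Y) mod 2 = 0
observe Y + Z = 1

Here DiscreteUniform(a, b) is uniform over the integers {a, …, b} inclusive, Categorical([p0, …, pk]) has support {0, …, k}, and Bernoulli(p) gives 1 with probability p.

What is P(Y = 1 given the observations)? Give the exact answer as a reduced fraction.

Enumerate traces; 4 have nonzero weight after conditioning:
  (Z=0, X=1, Y=1) weight 4/75
  (Z=0, X=3, Y=1) weight 2/25
  (Z=1, X=0, Y=0) weight 1/60
  (Z=1, X=2, Y=0) weight 1/40
Group by Y:
  weight(Y=0) = 1/24
  weight(Y=1) = 2/15
Total weight = 1/24 + 2/15 = 7/40
P(Y=0 | obs) = 1/24 / 7/40 = 5/21
P(Y=1 | obs) = 2/15 / 7/40 = 16/21

P(Y = 1 | obs) = 16/21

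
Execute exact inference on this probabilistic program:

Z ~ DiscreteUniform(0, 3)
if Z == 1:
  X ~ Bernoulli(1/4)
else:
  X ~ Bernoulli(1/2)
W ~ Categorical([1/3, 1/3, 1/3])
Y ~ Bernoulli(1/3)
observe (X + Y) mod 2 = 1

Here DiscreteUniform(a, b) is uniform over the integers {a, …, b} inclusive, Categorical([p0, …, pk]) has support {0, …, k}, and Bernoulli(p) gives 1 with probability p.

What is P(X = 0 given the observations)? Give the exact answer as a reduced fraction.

P(X = 0 | obs) = 9/23

Enumerate traces; 24 have nonzero weight after conditioning:
  (Z=0, X=0, W=0, Y=1) weight 1/72
  (Z=0, X=0, W=1, Y=1) weight 1/72
  (Z=0, X=0, W=2, Y=1) weight 1/72
  (Z=0, X=1, W=0, Y=0) weight 1/36
  (Z=0, X=1, W=1, Y=0) weight 1/36
  (Z=0, X=1, W=2, Y=0) weight 1/36
  (Z=1, X=0, W=0, Y=1) weight 1/48
  (Z=1, X=0, W=1, Y=1) weight 1/48
  … 16 more
Group by X:
  weight(X=0) = 3/16
  weight(X=1) = 7/24
Total weight = 3/16 + 7/24 = 23/48
P(X=0 | obs) = 3/16 / 23/48 = 9/23
P(X=1 | obs) = 7/24 / 23/48 = 14/23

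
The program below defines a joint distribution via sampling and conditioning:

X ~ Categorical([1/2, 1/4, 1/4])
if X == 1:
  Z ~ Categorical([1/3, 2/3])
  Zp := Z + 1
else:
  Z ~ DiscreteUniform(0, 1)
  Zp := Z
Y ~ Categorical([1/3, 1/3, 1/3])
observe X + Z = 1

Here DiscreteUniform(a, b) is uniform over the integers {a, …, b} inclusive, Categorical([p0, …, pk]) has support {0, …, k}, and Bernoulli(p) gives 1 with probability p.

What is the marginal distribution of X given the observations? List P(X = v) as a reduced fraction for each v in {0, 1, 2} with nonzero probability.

P(X=0) = 3/4, P(X=1) = 1/4

Enumerate traces; 6 have nonzero weight after conditioning:
  (X=0, Z=1, Y=0) weight 1/12
  (X=0, Z=1, Y=1) weight 1/12
  (X=0, Z=1, Y=2) weight 1/12
  (X=1, Z=0, Y=0) weight 1/36
  (X=1, Z=0, Y=1) weight 1/36
  (X=1, Z=0, Y=2) weight 1/36
Group by X:
  weight(X=0) = 1/4
  weight(X=1) = 1/12
Total weight = 1/4 + 1/12 = 1/3
P(X=0 | obs) = 1/4 / 1/3 = 3/4
P(X=1 | obs) = 1/12 / 1/3 = 1/4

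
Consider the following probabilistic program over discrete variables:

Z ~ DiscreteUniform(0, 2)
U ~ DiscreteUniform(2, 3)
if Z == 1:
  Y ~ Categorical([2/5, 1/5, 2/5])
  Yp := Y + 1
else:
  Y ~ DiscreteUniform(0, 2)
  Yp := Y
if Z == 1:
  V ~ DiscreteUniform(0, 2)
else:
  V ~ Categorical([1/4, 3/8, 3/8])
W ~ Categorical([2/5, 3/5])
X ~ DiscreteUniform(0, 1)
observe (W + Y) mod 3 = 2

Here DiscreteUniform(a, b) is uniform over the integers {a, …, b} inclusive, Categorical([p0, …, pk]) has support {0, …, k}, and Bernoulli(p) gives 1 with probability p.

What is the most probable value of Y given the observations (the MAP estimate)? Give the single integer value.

argmax_v P(Y = v | obs) = 1

Enumerate traces; 72 have nonzero weight after conditioning:
  (Z=0, U=2, Y=1, V=0, W=1, X=0) weight 1/240
  (Z=0, U=2, Y=1, V=0, W=1, X=1) weight 1/240
  (Z=0, U=2, Y=1, V=1, W=1, X=0) weight 1/160
  (Z=0, U=2, Y=1, V=1, W=1, X=1) weight 1/160
  (Z=0, U=2, Y=1, V=2, W=1, X=0) weight 1/160
  (Z=0, U=2, Y=1, V=2, W=1, X=1) weight 1/160
  (Z=0, U=2, Y=2, V=0, W=0, X=0) weight 1/360
  (Z=0, U=2, Y=2, V=0, W=0, X=1) weight 1/360
  … 64 more
Group by Y:
  weight(Y=1) = 13/75
  weight(Y=2) = 32/225
Total weight = 13/75 + 32/225 = 71/225
P(Y=1 | obs) = 13/75 / 71/225 = 39/71
P(Y=2 | obs) = 32/225 / 71/225 = 32/71
argmax = 1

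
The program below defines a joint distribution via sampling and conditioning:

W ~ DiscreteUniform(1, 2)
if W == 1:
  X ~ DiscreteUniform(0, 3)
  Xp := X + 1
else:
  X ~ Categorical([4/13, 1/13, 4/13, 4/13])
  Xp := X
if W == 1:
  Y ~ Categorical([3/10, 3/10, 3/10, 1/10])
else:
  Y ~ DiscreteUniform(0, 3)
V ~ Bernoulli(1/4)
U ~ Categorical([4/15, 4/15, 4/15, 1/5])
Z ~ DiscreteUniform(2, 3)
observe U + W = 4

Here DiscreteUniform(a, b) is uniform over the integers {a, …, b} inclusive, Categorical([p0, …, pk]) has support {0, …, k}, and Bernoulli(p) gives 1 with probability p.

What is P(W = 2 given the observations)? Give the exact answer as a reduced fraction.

Enumerate traces; 128 have nonzero weight after conditioning:
  (W=1, X=0, Y=0, V=0, U=3, Z=2) weight 9/3200
  (W=1, X=0, Y=0, V=0, U=3, Z=3) weight 9/3200
  (W=1, X=0, Y=0, V=1, U=3, Z=2) weight 3/3200
  (W=1, X=0, Y=0, V=1, U=3, Z=3) weight 3/3200
  (W=1, X=0, Y=1, V=0, U=3, Z=2) weight 9/3200
  (W=1, X=0, Y=1, V=0, U=3, Z=3) weight 9/3200
  (W=1, X=0, Y=1, V=1, U=3, Z=2) weight 3/3200
  (W=1, X=0, Y=1, V=1, U=3, Z=3) weight 3/3200
  (W=2, X=0, Y=0, V=0, U=2, Z=2) weight 1/260
  … 119 more
Group by W:
  weight(W=1) = 1/10
  weight(W=2) = 2/15
Total weight = 1/10 + 2/15 = 7/30
P(W=1 | obs) = 1/10 / 7/30 = 3/7
P(W=2 | obs) = 2/15 / 7/30 = 4/7

P(W = 2 | obs) = 4/7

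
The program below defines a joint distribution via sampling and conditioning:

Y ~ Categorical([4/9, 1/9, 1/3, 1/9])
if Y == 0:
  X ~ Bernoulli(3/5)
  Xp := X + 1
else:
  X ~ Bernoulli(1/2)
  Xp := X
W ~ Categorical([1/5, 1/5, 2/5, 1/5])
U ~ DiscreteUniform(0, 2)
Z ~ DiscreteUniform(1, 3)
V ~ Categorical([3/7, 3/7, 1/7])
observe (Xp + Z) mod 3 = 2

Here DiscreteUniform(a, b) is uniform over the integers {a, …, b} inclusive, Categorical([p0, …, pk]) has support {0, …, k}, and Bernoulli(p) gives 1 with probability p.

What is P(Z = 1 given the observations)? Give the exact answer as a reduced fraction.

P(Z = 1 | obs) = 41/90

Enumerate traces; 288 have nonzero weight after conditioning:
  (Y=0, X=0, W=0, U=0, Z=1, V=0) weight 8/4725
  (Y=0, X=0, W=0, U=0, Z=1, V=1) weight 8/4725
  (Y=0, X=0, W=0, U=0, Z=1, V=2) weight 8/14175
  (Y=0, X=0, W=0, U=1, Z=1, V=0) weight 8/4725
  (Y=0, X=0, W=0, U=1, Z=1, V=1) weight 8/4725
  (Y=0, X=0, W=0, U=1, Z=1, V=2) weight 8/14175
  (Y=0, X=0, W=0, U=2, Z=1, V=0) weight 8/4725
  (Y=0, X=0, W=0, U=2, Z=1, V=1) weight 8/4725
  (Y=0, X=1, W=0, U=0, Z=3, V=0) weight 4/1575
  (Y=1, X=0, W=0, U=0, Z=2, V=0) weight 1/1890
  … 278 more
Group by Z:
  weight(Z=1) = 41/270
  weight(Z=2) = 5/54
  weight(Z=3) = 4/45
Total weight = 41/270 + 5/54 + 4/45 = 1/3
P(Z=1 | obs) = 41/270 / 1/3 = 41/90
P(Z=2 | obs) = 5/54 / 1/3 = 5/18
P(Z=3 | obs) = 4/45 / 1/3 = 4/15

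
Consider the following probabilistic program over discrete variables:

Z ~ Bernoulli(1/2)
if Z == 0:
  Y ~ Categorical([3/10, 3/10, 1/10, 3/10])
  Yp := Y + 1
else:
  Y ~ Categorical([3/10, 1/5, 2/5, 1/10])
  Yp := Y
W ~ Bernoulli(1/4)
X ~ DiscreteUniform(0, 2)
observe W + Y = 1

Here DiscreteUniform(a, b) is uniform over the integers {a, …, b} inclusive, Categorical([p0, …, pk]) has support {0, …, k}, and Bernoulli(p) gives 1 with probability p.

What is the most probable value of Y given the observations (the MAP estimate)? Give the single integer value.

argmax_v P(Y = v | obs) = 1

Enumerate traces; 12 have nonzero weight after conditioning:
  (Z=0, Y=0, W=1, X=0) weight 1/80
  (Z=0, Y=0, W=1, X=1) weight 1/80
  (Z=0, Y=0, W=1, X=2) weight 1/80
  (Z=0, Y=1, W=0, X=0) weight 3/80
  (Z=0, Y=1, W=0, X=1) weight 3/80
  (Z=0, Y=1, W=0, X=2) weight 3/80
  (Z=1, Y=0, W=1, X=0) weight 1/80
  (Z=1, Y=0, W=1, X=1) weight 1/80
  … 4 more
Group by Y:
  weight(Y=0) = 3/40
  weight(Y=1) = 3/16
Total weight = 3/40 + 3/16 = 21/80
P(Y=0 | obs) = 3/40 / 21/80 = 2/7
P(Y=1 | obs) = 3/16 / 21/80 = 5/7
argmax = 1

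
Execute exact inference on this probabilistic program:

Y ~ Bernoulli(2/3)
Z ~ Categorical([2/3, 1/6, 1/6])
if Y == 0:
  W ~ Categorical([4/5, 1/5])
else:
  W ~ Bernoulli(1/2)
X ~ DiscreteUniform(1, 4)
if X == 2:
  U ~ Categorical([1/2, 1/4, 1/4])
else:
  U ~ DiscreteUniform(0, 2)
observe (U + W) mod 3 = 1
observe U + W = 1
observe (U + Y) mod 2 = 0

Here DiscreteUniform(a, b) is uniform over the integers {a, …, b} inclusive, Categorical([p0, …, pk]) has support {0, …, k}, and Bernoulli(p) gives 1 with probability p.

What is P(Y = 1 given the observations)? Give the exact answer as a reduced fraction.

P(Y = 1 | obs) = 25/31

Enumerate traces; 24 have nonzero weight after conditioning:
  (Y=0, Z=0, W=1, X=1, U=0) weight 1/270
  (Y=0, Z=0, W=1, X=2, U=0) weight 1/180
  (Y=0, Z=0, W=1, X=3, U=0) weight 1/270
  (Y=0, Z=0, W=1, X=4, U=0) weight 1/270
  (Y=0, Z=1, W=1, X=1, U=0) weight 1/1080
  (Y=0, Z=1, W=1, X=2, U=0) weight 1/720
  (Y=0, Z=1, W=1, X=3, U=0) weight 1/1080
  (Y=0, Z=1, W=1, X=4, U=0) weight 1/1080
  (Y=1, Z=0, W=0, X=1, U=1) weight 1/54
  … 15 more
Group by Y:
  weight(Y=0) = 1/40
  weight(Y=1) = 5/48
Total weight = 1/40 + 5/48 = 31/240
P(Y=0 | obs) = 1/40 / 31/240 = 6/31
P(Y=1 | obs) = 5/48 / 31/240 = 25/31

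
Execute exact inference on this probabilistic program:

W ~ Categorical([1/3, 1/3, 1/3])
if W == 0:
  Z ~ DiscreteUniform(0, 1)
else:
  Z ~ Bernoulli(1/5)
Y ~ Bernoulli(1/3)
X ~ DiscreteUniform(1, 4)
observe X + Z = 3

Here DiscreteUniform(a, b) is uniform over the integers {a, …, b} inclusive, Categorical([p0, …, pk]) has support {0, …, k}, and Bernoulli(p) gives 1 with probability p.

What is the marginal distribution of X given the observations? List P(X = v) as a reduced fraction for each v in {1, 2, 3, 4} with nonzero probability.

P(X=2) = 3/10, P(X=3) = 7/10

Enumerate traces; 12 have nonzero weight after conditioning:
  (W=0, Z=0, Y=0, X=3) weight 1/36
  (W=0, Z=0, Y=1, X=3) weight 1/72
  (W=0, Z=1, Y=0, X=2) weight 1/36
  (W=0, Z=1, Y=1, X=2) weight 1/72
  (W=1, Z=0, Y=0, X=3) weight 2/45
  (W=1, Z=0, Y=1, X=3) weight 1/45
  (W=1, Z=1, Y=0, X=2) weight 1/90
  (W=1, Z=1, Y=1, X=2) weight 1/180
  … 4 more
Group by X:
  weight(X=2) = 3/40
  weight(X=3) = 7/40
Total weight = 3/40 + 7/40 = 1/4
P(X=2 | obs) = 3/40 / 1/4 = 3/10
P(X=3 | obs) = 7/40 / 1/4 = 7/10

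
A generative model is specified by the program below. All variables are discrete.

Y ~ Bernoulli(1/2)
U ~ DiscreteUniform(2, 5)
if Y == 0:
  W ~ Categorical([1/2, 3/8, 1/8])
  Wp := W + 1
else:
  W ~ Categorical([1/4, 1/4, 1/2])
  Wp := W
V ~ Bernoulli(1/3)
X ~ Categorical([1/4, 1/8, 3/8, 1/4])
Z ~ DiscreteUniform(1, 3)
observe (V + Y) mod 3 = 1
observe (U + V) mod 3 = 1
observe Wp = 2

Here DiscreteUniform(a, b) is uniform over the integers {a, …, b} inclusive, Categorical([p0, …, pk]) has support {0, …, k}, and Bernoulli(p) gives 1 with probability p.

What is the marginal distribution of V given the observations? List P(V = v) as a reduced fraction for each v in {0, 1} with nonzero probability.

Enumerate traces; 24 have nonzero weight after conditioning:
  (Y=0, U=3, W=1, V=1, X=0, Z=1) weight 1/768
  (Y=0, U=3, W=1, V=1, X=0, Z=2) weight 1/768
  (Y=0, U=3, W=1, V=1, X=0, Z=3) weight 1/768
  (Y=0, U=3, W=1, V=1, X=1, Z=1) weight 1/1536
  (Y=0, U=3, W=1, V=1, X=1, Z=2) weight 1/1536
  (Y=0, U=3, W=1, V=1, X=1, Z=3) weight 1/1536
  (Y=0, U=3, W=1, V=1, X=2, Z=1) weight 1/512
  (Y=0, U=3, W=1, V=1, X=2, Z=2) weight 1/512
  (Y=1, U=4, W=2, V=0, X=0, Z=1) weight 1/288
  … 15 more
Group by V:
  weight(V=0) = 1/24
  weight(V=1) = 1/64
Total weight = 1/24 + 1/64 = 11/192
P(V=0 | obs) = 1/24 / 11/192 = 8/11
P(V=1 | obs) = 1/64 / 11/192 = 3/11

P(V=0) = 8/11, P(V=1) = 3/11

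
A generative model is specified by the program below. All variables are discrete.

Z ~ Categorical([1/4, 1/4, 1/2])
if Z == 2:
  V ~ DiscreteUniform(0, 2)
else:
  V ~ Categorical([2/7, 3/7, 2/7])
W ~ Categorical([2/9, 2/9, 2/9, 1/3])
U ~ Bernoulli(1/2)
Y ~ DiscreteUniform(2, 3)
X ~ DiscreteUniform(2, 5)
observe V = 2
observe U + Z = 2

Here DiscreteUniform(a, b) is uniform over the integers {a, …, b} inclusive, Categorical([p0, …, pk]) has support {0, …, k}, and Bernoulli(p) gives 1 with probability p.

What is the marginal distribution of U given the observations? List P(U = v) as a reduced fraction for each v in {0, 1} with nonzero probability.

Enumerate traces; 64 have nonzero weight after conditioning:
  (Z=1, V=2, W=0, U=1, Y=2, X=2) weight 1/1008
  (Z=1, V=2, W=0, U=1, Y=2, X=3) weight 1/1008
  (Z=1, V=2, W=0, U=1, Y=2, X=4) weight 1/1008
  (Z=1, V=2, W=0, U=1, Y=2, X=5) weight 1/1008
  (Z=1, V=2, W=0, U=1, Y=3, X=2) weight 1/1008
  (Z=1, V=2, W=0, U=1, Y=3, X=3) weight 1/1008
  (Z=1, V=2, W=0, U=1, Y=3, X=4) weight 1/1008
  (Z=1, V=2, W=0, U=1, Y=3, X=5) weight 1/1008
  (Z=2, V=2, W=0, U=0, Y=2, X=2) weight 1/432
  … 55 more
Group by U:
  weight(U=0) = 1/12
  weight(U=1) = 1/28
Total weight = 1/12 + 1/28 = 5/42
P(U=0 | obs) = 1/12 / 5/42 = 7/10
P(U=1 | obs) = 1/28 / 5/42 = 3/10

P(U=0) = 7/10, P(U=1) = 3/10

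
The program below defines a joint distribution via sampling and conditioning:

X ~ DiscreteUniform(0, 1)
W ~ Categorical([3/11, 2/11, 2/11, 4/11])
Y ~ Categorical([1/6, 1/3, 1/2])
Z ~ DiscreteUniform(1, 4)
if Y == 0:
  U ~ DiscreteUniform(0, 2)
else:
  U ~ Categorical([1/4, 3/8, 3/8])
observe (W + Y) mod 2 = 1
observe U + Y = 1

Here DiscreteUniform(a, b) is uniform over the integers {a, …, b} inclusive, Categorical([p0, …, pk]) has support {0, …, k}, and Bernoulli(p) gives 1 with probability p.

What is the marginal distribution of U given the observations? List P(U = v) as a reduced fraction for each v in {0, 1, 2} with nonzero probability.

Enumerate traces; 32 have nonzero weight after conditioning:
  (X=0, W=0, Y=1, Z=1, U=0) weight 1/352
  (X=0, W=0, Y=1, Z=2, U=0) weight 1/352
  (X=0, W=0, Y=1, Z=3, U=0) weight 1/352
  (X=0, W=0, Y=1, Z=4, U=0) weight 1/352
  (X=0, W=1, Y=0, Z=1, U=1) weight 1/792
  (X=0, W=1, Y=0, Z=2, U=1) weight 1/792
  (X=0, W=1, Y=0, Z=3, U=1) weight 1/792
  (X=0, W=1, Y=0, Z=4, U=1) weight 1/792
  … 24 more
Group by U:
  weight(U=0) = 5/132
  weight(U=1) = 1/33
Total weight = 5/132 + 1/33 = 3/44
P(U=0 | obs) = 5/132 / 3/44 = 5/9
P(U=1 | obs) = 1/33 / 3/44 = 4/9

P(U=0) = 5/9, P(U=1) = 4/9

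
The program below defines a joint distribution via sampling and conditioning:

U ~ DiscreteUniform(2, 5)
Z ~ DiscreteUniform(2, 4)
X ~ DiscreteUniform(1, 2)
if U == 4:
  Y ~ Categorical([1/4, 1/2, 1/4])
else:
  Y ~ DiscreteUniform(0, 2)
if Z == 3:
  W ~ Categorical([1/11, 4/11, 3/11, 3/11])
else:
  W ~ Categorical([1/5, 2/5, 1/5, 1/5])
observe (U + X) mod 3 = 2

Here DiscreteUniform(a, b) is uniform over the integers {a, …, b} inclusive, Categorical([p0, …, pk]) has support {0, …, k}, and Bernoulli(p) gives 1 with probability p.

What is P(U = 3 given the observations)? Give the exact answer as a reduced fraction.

P(U = 3 | obs) = 1/2

Enumerate traces; 72 have nonzero weight after conditioning:
  (U=3, Z=2, X=2, Y=0, W=0) weight 1/360
  (U=3, Z=2, X=2, Y=0, W=1) weight 1/180
  (U=3, Z=2, X=2, Y=0, W=2) weight 1/360
  (U=3, Z=2, X=2, Y=0, W=3) weight 1/360
  (U=3, Z=2, X=2, Y=1, W=0) weight 1/360
  (U=3, Z=2, X=2, Y=1, W=1) weight 1/180
  (U=3, Z=2, X=2, Y=1, W=2) weight 1/360
  (U=3, Z=2, X=2, Y=1, W=3) weight 1/360
  (U=4, Z=2, X=1, Y=0, W=0) weight 1/480
  … 63 more
Group by U:
  weight(U=3) = 1/8
  weight(U=4) = 1/8
Total weight = 1/8 + 1/8 = 1/4
P(U=3 | obs) = 1/8 / 1/4 = 1/2
P(U=4 | obs) = 1/8 / 1/4 = 1/2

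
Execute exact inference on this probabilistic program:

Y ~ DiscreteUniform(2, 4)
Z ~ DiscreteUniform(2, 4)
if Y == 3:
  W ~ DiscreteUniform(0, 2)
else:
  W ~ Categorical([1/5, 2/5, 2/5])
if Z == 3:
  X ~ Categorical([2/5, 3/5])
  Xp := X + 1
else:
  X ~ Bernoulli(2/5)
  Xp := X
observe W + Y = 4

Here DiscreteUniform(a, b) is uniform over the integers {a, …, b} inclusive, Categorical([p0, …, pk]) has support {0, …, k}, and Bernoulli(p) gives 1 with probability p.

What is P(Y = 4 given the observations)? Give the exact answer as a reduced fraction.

P(Y = 4 | obs) = 3/14

Enumerate traces; 18 have nonzero weight after conditioning:
  (Y=2, Z=2, W=2, X=0) weight 2/75
  (Y=2, Z=2, W=2, X=1) weight 4/225
  (Y=2, Z=3, W=2, X=0) weight 4/225
  (Y=2, Z=3, W=2, X=1) weight 2/75
  (Y=2, Z=4, W=2, X=0) weight 2/75
  (Y=2, Z=4, W=2, X=1) weight 4/225
  (Y=3, Z=2, W=1, X=0) weight 1/45
  (Y=3, Z=2, W=1, X=1) weight 2/135
  (Y=4, Z=2, W=0, X=0) weight 1/75
  … 9 more
Group by Y:
  weight(Y=2) = 2/15
  weight(Y=3) = 1/9
  weight(Y=4) = 1/15
Total weight = 2/15 + 1/9 + 1/15 = 14/45
P(Y=2 | obs) = 2/15 / 14/45 = 3/7
P(Y=3 | obs) = 1/9 / 14/45 = 5/14
P(Y=4 | obs) = 1/15 / 14/45 = 3/14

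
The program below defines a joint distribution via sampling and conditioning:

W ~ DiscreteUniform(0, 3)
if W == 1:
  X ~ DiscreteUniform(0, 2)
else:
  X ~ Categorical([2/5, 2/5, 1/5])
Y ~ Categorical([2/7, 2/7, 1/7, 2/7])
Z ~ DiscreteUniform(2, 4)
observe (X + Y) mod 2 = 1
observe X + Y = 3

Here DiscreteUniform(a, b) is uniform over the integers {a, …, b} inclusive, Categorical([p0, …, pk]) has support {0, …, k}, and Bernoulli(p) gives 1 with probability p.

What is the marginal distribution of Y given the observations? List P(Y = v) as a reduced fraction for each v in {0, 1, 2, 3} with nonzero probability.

P(Y=1) = 28/97, P(Y=2) = 23/97, P(Y=3) = 46/97

Enumerate traces; 36 have nonzero weight after conditioning:
  (W=0, X=0, Y=3, Z=2) weight 1/105
  (W=0, X=0, Y=3, Z=3) weight 1/105
  (W=0, X=0, Y=3, Z=4) weight 1/105
  (W=0, X=1, Y=2, Z=2) weight 1/210
  (W=0, X=1, Y=2, Z=3) weight 1/210
  (W=0, X=1, Y=2, Z=4) weight 1/210
  (W=0, X=2, Y=1, Z=2) weight 1/210
  (W=0, X=2, Y=1, Z=3) weight 1/210
  … 28 more
Group by Y:
  weight(Y=1) = 1/15
  weight(Y=2) = 23/420
  weight(Y=3) = 23/210
Total weight = 1/15 + 23/420 + 23/210 = 97/420
P(Y=1 | obs) = 1/15 / 97/420 = 28/97
P(Y=2 | obs) = 23/420 / 97/420 = 23/97
P(Y=3 | obs) = 23/210 / 97/420 = 46/97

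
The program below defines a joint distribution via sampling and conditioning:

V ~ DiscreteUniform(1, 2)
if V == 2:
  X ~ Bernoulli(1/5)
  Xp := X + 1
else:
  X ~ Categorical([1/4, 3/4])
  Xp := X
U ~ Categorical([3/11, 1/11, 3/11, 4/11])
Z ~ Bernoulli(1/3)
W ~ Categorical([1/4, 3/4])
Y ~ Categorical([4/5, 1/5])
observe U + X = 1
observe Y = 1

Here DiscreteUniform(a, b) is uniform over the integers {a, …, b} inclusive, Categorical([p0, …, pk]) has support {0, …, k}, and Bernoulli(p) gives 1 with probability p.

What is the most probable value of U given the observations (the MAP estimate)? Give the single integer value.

Enumerate traces; 16 have nonzero weight after conditioning:
  (V=1, X=0, U=1, Z=0, W=0, Y=1) weight 1/2640
  (V=1, X=0, U=1, Z=0, W=1, Y=1) weight 1/880
  (V=1, X=0, U=1, Z=1, W=0, Y=1) weight 1/5280
  (V=1, X=0, U=1, Z=1, W=1, Y=1) weight 1/1760
  (V=1, X=1, U=0, Z=0, W=0, Y=1) weight 3/880
  (V=1, X=1, U=0, Z=0, W=1, Y=1) weight 9/880
  (V=1, X=1, U=0, Z=1, W=0, Y=1) weight 3/1760
  (V=1, X=1, U=0, Z=1, W=1, Y=1) weight 9/1760
  … 8 more
Group by U:
  weight(U=0) = 57/2200
  weight(U=1) = 21/2200
Total weight = 57/2200 + 21/2200 = 39/1100
P(U=0 | obs) = 57/2200 / 39/1100 = 19/26
P(U=1 | obs) = 21/2200 / 39/1100 = 7/26
argmax = 0

argmax_v P(U = v | obs) = 0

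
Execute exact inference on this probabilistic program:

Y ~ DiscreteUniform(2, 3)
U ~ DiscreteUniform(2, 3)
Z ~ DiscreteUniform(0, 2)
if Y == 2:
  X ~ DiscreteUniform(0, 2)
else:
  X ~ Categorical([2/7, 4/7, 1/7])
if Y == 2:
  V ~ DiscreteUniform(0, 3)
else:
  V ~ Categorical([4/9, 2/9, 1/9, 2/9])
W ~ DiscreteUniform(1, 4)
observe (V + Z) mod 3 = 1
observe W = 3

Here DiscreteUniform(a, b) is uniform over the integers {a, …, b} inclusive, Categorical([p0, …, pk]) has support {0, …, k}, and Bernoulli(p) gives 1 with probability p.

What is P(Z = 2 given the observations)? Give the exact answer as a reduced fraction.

P(Z = 2 | obs) = 13/72

Enumerate traces; 48 have nonzero weight after conditioning:
  (Y=2, U=2, Z=0, X=0, V=1, W=3) weight 1/576
  (Y=2, U=2, Z=0, X=1, V=1, W=3) weight 1/576
  (Y=2, U=2, Z=0, X=2, V=1, W=3) weight 1/576
  (Y=2, U=2, Z=1, X=0, V=0, W=3) weight 1/576
  (Y=2, U=2, Z=1, X=0, V=3, W=3) weight 1/576
  (Y=2, U=2, Z=1, X=1, V=0, W=3) weight 1/576
  (Y=2, U=2, Z=1, X=1, V=3, W=3) weight 1/576
  (Y=2, U=2, Z=1, X=2, V=0, W=3) weight 1/576
  (Y=2, U=2, Z=2, X=0, V=2, W=3) weight 1/576
  … 39 more
Group by Z:
  weight(Z=0) = 17/864
  weight(Z=1) = 7/144
  weight(Z=2) = 13/864
Total weight = 17/864 + 7/144 + 13/864 = 1/12
P(Z=0 | obs) = 17/864 / 1/12 = 17/72
P(Z=1 | obs) = 7/144 / 1/12 = 7/12
P(Z=2 | obs) = 13/864 / 1/12 = 13/72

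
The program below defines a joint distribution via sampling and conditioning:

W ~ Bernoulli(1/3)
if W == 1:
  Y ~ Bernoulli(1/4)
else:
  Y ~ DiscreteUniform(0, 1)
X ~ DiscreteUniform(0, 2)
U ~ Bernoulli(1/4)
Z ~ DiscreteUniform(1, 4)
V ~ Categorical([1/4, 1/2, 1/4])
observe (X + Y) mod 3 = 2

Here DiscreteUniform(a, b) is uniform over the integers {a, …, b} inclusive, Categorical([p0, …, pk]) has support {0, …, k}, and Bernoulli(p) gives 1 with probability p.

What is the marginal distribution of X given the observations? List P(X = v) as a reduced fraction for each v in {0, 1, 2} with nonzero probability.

Enumerate traces; 96 have nonzero weight after conditioning:
  (W=0, Y=0, X=2, U=0, Z=1, V=0) weight 1/192
  (W=0, Y=0, X=2, U=0, Z=1, V=1) weight 1/96
  (W=0, Y=0, X=2, U=0, Z=1, V=2) weight 1/192
  (W=0, Y=0, X=2, U=0, Z=2, V=0) weight 1/192
  (W=0, Y=0, X=2, U=0, Z=2, V=1) weight 1/96
  (W=0, Y=0, X=2, U=0, Z=2, V=2) weight 1/192
  (W=0, Y=0, X=2, U=0, Z=3, V=0) weight 1/192
  (W=0, Y=0, X=2, U=0, Z=3, V=1) weight 1/96
  (W=0, Y=1, X=1, U=0, Z=1, V=0) weight 1/192
  … 87 more
Group by X:
  weight(X=1) = 5/36
  weight(X=2) = 7/36
Total weight = 5/36 + 7/36 = 1/3
P(X=1 | obs) = 5/36 / 1/3 = 5/12
P(X=2 | obs) = 7/36 / 1/3 = 7/12

P(X=1) = 5/12, P(X=2) = 7/12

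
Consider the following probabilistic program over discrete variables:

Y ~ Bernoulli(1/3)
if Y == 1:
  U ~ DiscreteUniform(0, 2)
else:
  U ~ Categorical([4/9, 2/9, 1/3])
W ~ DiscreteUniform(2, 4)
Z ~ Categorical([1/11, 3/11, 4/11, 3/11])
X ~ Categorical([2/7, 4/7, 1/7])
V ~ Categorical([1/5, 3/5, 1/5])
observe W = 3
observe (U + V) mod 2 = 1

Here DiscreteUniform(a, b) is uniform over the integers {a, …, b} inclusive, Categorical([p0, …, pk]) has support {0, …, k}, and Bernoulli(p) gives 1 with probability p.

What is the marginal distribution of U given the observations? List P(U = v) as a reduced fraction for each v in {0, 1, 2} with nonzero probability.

P(U=0) = 33/74, P(U=1) = 7/37, P(U=2) = 27/74

Enumerate traces; 96 have nonzero weight after conditioning:
  (Y=0, U=0, W=3, Z=0, X=0, V=1) weight 16/10395
  (Y=0, U=0, W=3, Z=0, X=1, V=1) weight 32/10395
  (Y=0, U=0, W=3, Z=0, X=2, V=1) weight 8/10395
  (Y=0, U=0, W=3, Z=1, X=0, V=1) weight 16/3465
  (Y=0, U=0, W=3, Z=1, X=1, V=1) weight 32/3465
  (Y=0, U=0, W=3, Z=1, X=2, V=1) weight 8/3465
  (Y=0, U=0, W=3, Z=2, X=0, V=1) weight 64/10395
  (Y=0, U=0, W=3, Z=2, X=1, V=1) weight 128/10395
  (Y=0, U=1, W=3, Z=0, X=0, V=0) weight 8/31185
  (Y=0, U=2, W=3, Z=0, X=0, V=1) weight 4/3465
  … 86 more
Group by U:
  weight(U=0) = 11/135
  weight(U=1) = 14/405
  weight(U=2) = 1/15
Total weight = 11/135 + 14/405 + 1/15 = 74/405
P(U=0 | obs) = 11/135 / 74/405 = 33/74
P(U=1 | obs) = 14/405 / 74/405 = 7/37
P(U=2 | obs) = 1/15 / 74/405 = 27/74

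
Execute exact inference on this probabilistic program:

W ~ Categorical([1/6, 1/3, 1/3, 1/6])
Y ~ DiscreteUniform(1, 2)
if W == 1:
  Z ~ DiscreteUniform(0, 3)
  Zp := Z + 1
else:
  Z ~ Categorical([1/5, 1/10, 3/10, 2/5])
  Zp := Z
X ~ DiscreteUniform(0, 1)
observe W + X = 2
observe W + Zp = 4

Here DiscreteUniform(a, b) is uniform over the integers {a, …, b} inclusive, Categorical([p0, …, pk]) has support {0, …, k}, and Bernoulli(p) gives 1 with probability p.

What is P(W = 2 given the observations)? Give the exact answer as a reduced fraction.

Enumerate traces; 4 have nonzero weight after conditioning:
  (W=1, Y=1, Z=2, X=1) weight 1/48
  (W=1, Y=2, Z=2, X=1) weight 1/48
  (W=2, Y=1, Z=2, X=0) weight 1/40
  (W=2, Y=2, Z=2, X=0) weight 1/40
Group by W:
  weight(W=1) = 1/24
  weight(W=2) = 1/20
Total weight = 1/24 + 1/20 = 11/120
P(W=1 | obs) = 1/24 / 11/120 = 5/11
P(W=2 | obs) = 1/20 / 11/120 = 6/11

P(W = 2 | obs) = 6/11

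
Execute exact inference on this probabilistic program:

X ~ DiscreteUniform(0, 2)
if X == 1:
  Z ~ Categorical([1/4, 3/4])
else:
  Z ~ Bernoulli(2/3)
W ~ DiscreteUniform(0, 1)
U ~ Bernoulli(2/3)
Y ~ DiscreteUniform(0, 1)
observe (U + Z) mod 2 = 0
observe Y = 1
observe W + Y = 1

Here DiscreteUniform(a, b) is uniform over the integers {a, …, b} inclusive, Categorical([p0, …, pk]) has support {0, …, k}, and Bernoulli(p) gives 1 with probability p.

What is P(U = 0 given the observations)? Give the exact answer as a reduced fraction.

P(U = 0 | obs) = 11/61

Enumerate traces; 6 have nonzero weight after conditioning:
  (X=0, Z=0, W=0, U=0, Y=1) weight 1/108
  (X=0, Z=1, W=0, U=1, Y=1) weight 1/27
  (X=1, Z=0, W=0, U=0, Y=1) weight 1/144
  (X=1, Z=1, W=0, U=1, Y=1) weight 1/24
  (X=2, Z=0, W=0, U=0, Y=1) weight 1/108
  (X=2, Z=1, W=0, U=1, Y=1) weight 1/27
Group by U:
  weight(U=0) = 11/432
  weight(U=1) = 25/216
Total weight = 11/432 + 25/216 = 61/432
P(U=0 | obs) = 11/432 / 61/432 = 11/61
P(U=1 | obs) = 25/216 / 61/432 = 50/61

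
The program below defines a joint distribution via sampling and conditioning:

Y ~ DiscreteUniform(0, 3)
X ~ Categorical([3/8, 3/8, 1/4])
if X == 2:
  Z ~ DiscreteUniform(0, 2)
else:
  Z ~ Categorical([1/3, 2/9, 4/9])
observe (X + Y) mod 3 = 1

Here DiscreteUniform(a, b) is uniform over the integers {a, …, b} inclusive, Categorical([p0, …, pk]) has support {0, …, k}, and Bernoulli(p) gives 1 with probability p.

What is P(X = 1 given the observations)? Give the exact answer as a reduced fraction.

Enumerate traces; 12 have nonzero weight after conditioning:
  (Y=0, X=1, Z=0) weight 1/32
  (Y=0, X=1, Z=1) weight 1/48
  (Y=0, X=1, Z=2) weight 1/24
  (Y=1, X=0, Z=0) weight 1/32
  (Y=1, X=0, Z=1) weight 1/48
  (Y=1, X=0, Z=2) weight 1/24
  (Y=2, X=2, Z=0) weight 1/48
  (Y=2, X=2, Z=1) weight 1/48
  … 4 more
Group by X:
  weight(X=0) = 3/32
  weight(X=1) = 3/16
  weight(X=2) = 1/16
Total weight = 3/32 + 3/16 + 1/16 = 11/32
P(X=0 | obs) = 3/32 / 11/32 = 3/11
P(X=1 | obs) = 3/16 / 11/32 = 6/11
P(X=2 | obs) = 1/16 / 11/32 = 2/11

P(X = 1 | obs) = 6/11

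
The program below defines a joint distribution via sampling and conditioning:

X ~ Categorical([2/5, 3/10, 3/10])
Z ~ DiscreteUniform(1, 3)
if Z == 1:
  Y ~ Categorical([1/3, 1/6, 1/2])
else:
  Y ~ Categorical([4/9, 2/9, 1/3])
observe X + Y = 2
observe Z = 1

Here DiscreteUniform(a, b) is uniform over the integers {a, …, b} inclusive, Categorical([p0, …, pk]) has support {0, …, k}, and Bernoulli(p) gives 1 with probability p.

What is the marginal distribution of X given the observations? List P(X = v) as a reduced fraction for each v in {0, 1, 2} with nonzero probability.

Enumerate traces; 3 have nonzero weight after conditioning:
  (X=0, Z=1, Y=2) weight 1/15
  (X=1, Z=1, Y=1) weight 1/60
  (X=2, Z=1, Y=0) weight 1/30
Group by X:
  weight(X=0) = 1/15
  weight(X=1) = 1/60
  weight(X=2) = 1/30
Total weight = 1/15 + 1/60 + 1/30 = 7/60
P(X=0 | obs) = 1/15 / 7/60 = 4/7
P(X=1 | obs) = 1/60 / 7/60 = 1/7
P(X=2 | obs) = 1/30 / 7/60 = 2/7

P(X=0) = 4/7, P(X=1) = 1/7, P(X=2) = 2/7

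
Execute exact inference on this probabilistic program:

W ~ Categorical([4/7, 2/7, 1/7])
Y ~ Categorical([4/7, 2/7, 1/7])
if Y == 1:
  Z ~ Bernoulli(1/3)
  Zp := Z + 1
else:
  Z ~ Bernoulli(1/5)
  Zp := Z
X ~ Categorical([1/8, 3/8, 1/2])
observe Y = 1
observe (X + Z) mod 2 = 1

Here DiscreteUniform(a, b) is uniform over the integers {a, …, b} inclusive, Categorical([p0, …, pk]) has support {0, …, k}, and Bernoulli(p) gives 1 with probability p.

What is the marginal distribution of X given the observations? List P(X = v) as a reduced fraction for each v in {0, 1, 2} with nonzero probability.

P(X=0) = 1/11, P(X=1) = 6/11, P(X=2) = 4/11

Enumerate traces; 9 have nonzero weight after conditioning:
  (W=0, Y=1, Z=0, X=1) weight 2/49
  (W=0, Y=1, Z=1, X=0) weight 1/147
  (W=0, Y=1, Z=1, X=2) weight 4/147
  (W=1, Y=1, Z=0, X=1) weight 1/49
  (W=1, Y=1, Z=1, X=0) weight 1/294
  (W=1, Y=1, Z=1, X=2) weight 2/147
  (W=2, Y=1, Z=0, X=1) weight 1/98
  (W=2, Y=1, Z=1, X=0) weight 1/588
  … 1 more
Group by X:
  weight(X=0) = 1/84
  weight(X=1) = 1/14
  weight(X=2) = 1/21
Total weight = 1/84 + 1/14 + 1/21 = 11/84
P(X=0 | obs) = 1/84 / 11/84 = 1/11
P(X=1 | obs) = 1/14 / 11/84 = 6/11
P(X=2 | obs) = 1/21 / 11/84 = 4/11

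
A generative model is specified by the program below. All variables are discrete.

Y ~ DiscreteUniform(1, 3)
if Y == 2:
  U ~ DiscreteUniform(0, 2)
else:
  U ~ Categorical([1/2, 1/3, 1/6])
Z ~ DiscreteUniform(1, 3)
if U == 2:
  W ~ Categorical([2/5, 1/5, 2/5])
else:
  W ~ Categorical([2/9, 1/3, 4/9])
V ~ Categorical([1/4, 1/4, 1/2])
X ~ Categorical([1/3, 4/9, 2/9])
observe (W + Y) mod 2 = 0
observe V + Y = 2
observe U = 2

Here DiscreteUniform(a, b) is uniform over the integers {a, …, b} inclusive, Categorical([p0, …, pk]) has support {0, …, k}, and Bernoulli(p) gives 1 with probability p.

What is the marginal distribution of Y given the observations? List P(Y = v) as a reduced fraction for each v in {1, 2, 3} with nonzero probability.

P(Y=1) = 1/9, P(Y=2) = 8/9

Enumerate traces; 27 have nonzero weight after conditioning:
  (Y=1, U=2, Z=1, W=1, V=1, X=0) weight 1/3240
  (Y=1, U=2, Z=1, W=1, V=1, X=1) weight 1/2430
  (Y=1, U=2, Z=1, W=1, V=1, X=2) weight 1/4860
  (Y=1, U=2, Z=2, W=1, V=1, X=0) weight 1/3240
  (Y=1, U=2, Z=2, W=1, V=1, X=1) weight 1/2430
  (Y=1, U=2, Z=2, W=1, V=1, X=2) weight 1/4860
  (Y=1, U=2, Z=3, W=1, V=1, X=0) weight 1/3240
  (Y=1, U=2, Z=3, W=1, V=1, X=1) weight 1/2430
  (Y=2, U=2, Z=1, W=0, V=0, X=0) weight 1/810
  … 18 more
Group by Y:
  weight(Y=1) = 1/360
  weight(Y=2) = 1/45
Total weight = 1/360 + 1/45 = 1/40
P(Y=1 | obs) = 1/360 / 1/40 = 1/9
P(Y=2 | obs) = 1/45 / 1/40 = 8/9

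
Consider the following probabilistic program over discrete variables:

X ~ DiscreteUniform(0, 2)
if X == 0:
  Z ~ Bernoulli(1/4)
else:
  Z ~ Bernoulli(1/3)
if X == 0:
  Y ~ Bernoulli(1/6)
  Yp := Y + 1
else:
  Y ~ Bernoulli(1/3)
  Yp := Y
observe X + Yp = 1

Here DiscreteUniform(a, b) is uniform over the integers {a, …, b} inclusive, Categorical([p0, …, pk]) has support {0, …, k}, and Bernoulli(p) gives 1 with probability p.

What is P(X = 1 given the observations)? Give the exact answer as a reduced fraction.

Enumerate traces; 4 have nonzero weight after conditioning:
  (X=0, Z=0, Y=0) weight 5/24
  (X=0, Z=1, Y=0) weight 5/72
  (X=1, Z=0, Y=0) weight 4/27
  (X=1, Z=1, Y=0) weight 2/27
Group by X:
  weight(X=0) = 5/18
  weight(X=1) = 2/9
Total weight = 5/18 + 2/9 = 1/2
P(X=0 | obs) = 5/18 / 1/2 = 5/9
P(X=1 | obs) = 2/9 / 1/2 = 4/9

P(X = 1 | obs) = 4/9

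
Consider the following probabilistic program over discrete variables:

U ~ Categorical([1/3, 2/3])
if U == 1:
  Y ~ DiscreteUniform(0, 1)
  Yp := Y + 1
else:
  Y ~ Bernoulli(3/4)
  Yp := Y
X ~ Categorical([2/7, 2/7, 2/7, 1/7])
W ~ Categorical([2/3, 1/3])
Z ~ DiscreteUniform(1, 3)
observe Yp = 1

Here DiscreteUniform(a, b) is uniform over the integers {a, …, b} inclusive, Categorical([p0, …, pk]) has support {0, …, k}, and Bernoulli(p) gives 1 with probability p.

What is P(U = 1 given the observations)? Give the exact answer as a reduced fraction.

Enumerate traces; 48 have nonzero weight after conditioning:
  (U=0, Y=1, X=0, W=0, Z=1) weight 1/63
  (U=0, Y=1, X=0, W=0, Z=2) weight 1/63
  (U=0, Y=1, X=0, W=0, Z=3) weight 1/63
  (U=0, Y=1, X=0, W=1, Z=1) weight 1/126
  (U=0, Y=1, X=0, W=1, Z=2) weight 1/126
  (U=0, Y=1, X=0, W=1, Z=3) weight 1/126
  (U=0, Y=1, X=1, W=0, Z=1) weight 1/63
  (U=0, Y=1, X=1, W=0, Z=2) weight 1/63
  (U=1, Y=0, X=0, W=0, Z=1) weight 4/189
  … 39 more
Group by U:
  weight(U=0) = 1/4
  weight(U=1) = 1/3
Total weight = 1/4 + 1/3 = 7/12
P(U=0 | obs) = 1/4 / 7/12 = 3/7
P(U=1 | obs) = 1/3 / 7/12 = 4/7

P(U = 1 | obs) = 4/7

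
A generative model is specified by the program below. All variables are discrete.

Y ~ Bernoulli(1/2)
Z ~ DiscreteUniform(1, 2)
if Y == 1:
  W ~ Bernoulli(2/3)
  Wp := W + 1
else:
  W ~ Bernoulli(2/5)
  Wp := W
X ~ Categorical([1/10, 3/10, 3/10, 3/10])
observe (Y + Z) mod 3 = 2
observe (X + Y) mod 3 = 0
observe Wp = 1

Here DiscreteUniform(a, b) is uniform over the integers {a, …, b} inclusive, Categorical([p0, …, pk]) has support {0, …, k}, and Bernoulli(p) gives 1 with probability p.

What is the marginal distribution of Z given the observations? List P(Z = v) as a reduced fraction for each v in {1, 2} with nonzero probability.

P(Z=1) = 5/13, P(Z=2) = 8/13

Enumerate traces; 3 have nonzero weight after conditioning:
  (Y=0, Z=2, W=1, X=0) weight 1/100
  (Y=0, Z=2, W=1, X=3) weight 3/100
  (Y=1, Z=1, W=0, X=2) weight 1/40
Group by Z:
  weight(Z=1) = 1/40
  weight(Z=2) = 1/25
Total weight = 1/40 + 1/25 = 13/200
P(Z=1 | obs) = 1/40 / 13/200 = 5/13
P(Z=2 | obs) = 1/25 / 13/200 = 8/13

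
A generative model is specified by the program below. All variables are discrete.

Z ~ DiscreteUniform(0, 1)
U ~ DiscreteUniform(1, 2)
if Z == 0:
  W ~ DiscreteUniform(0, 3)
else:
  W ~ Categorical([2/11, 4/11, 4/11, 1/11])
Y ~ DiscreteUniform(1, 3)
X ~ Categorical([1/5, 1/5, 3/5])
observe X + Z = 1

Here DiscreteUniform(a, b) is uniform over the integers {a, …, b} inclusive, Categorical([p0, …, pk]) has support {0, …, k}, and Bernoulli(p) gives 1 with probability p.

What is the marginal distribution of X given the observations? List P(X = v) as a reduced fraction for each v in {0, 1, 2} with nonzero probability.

P(X=0) = 1/2, P(X=1) = 1/2

Enumerate traces; 48 have nonzero weight after conditioning:
  (Z=0, U=1, W=0, Y=1, X=1) weight 1/240
  (Z=0, U=1, W=0, Y=2, X=1) weight 1/240
  (Z=0, U=1, W=0, Y=3, X=1) weight 1/240
  (Z=0, U=1, W=1, Y=1, X=1) weight 1/240
  (Z=0, U=1, W=1, Y=2, X=1) weight 1/240
  (Z=0, U=1, W=1, Y=3, X=1) weight 1/240
  (Z=0, U=1, W=2, Y=1, X=1) weight 1/240
  (Z=0, U=1, W=2, Y=2, X=1) weight 1/240
  (Z=1, U=1, W=0, Y=1, X=0) weight 1/330
  … 39 more
Group by X:
  weight(X=0) = 1/10
  weight(X=1) = 1/10
Total weight = 1/10 + 1/10 = 1/5
P(X=0 | obs) = 1/10 / 1/5 = 1/2
P(X=1 | obs) = 1/10 / 1/5 = 1/2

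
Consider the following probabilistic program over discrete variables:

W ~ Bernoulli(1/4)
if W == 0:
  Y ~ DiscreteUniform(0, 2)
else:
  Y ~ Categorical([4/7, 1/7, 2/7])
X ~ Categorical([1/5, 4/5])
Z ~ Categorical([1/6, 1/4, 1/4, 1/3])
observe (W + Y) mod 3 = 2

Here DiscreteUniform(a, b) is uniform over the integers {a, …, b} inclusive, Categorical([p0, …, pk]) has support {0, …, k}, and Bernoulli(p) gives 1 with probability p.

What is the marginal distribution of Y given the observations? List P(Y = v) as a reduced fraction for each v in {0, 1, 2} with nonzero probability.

P(Y=1) = 1/8, P(Y=2) = 7/8

Enumerate traces; 16 have nonzero weight after conditioning:
  (W=0, Y=2, X=0, Z=0) weight 1/120
  (W=0, Y=2, X=0, Z=1) weight 1/80
  (W=0, Y=2, X=0, Z=2) weight 1/80
  (W=0, Y=2, X=0, Z=3) weight 1/60
  (W=0, Y=2, X=1, Z=0) weight 1/30
  (W=0, Y=2, X=1, Z=1) weight 1/20
  (W=0, Y=2, X=1, Z=2) weight 1/20
  (W=0, Y=2, X=1, Z=3) weight 1/15
  (W=1, Y=1, X=0, Z=0) weight 1/840
  … 7 more
Group by Y:
  weight(Y=1) = 1/28
  weight(Y=2) = 1/4
Total weight = 1/28 + 1/4 = 2/7
P(Y=1 | obs) = 1/28 / 2/7 = 1/8
P(Y=2 | obs) = 1/4 / 2/7 = 7/8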